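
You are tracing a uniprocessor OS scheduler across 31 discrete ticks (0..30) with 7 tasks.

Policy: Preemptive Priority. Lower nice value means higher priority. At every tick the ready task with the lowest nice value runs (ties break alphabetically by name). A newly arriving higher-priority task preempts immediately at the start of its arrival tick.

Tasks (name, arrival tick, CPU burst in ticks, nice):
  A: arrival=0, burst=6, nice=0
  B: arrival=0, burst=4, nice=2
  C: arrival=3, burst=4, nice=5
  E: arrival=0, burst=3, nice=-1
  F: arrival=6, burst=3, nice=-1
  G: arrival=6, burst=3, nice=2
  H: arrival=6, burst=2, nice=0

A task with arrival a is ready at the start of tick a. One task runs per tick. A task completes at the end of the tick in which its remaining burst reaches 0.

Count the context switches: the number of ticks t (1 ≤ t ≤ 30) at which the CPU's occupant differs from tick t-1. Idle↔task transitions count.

context switches = 8

t=0: ready={A,B,E} → run E
t=1: ready={A,B,E} → run E
t=2: ready={A,B,E} → run E
t=3: ready={A,B,C} → run A
t=4: ready={A,B,C} → run A
t=5: ready={A,B,C} → run A
t=6: ready={A,B,C,F,G,H} → run F
t=7: ready={A,B,C,F,G,H} → run F
t=8: ready={A,B,C,F,G,H} → run F
t=9: ready={A,B,C,G,H} → run A
t=10: ready={A,B,C,G,H} → run A
t=11: ready={A,B,C,G,H} → run A
t=12: ready={B,C,G,H} → run H
t=13: ready={B,C,G,H} → run H
t=14: ready={B,C,G} → run B
t=15: ready={B,C,G} → run B
t=16: ready={B,C,G} → run B
t=17: ready={B,C,G} → run B
t=18: ready={C,G} → run G
t=19: ready={C,G} → run G
t=20: ready={C,G} → run G
t=21: ready={C} → run C
t=22: ready={C} → run C
t=23: ready={C} → run C
t=24: ready={C} → run C
t=25: (idle)
t=26: (idle)
t=27: (idle)
t=28: (idle)
t=29: (idle)
t=30: (idle)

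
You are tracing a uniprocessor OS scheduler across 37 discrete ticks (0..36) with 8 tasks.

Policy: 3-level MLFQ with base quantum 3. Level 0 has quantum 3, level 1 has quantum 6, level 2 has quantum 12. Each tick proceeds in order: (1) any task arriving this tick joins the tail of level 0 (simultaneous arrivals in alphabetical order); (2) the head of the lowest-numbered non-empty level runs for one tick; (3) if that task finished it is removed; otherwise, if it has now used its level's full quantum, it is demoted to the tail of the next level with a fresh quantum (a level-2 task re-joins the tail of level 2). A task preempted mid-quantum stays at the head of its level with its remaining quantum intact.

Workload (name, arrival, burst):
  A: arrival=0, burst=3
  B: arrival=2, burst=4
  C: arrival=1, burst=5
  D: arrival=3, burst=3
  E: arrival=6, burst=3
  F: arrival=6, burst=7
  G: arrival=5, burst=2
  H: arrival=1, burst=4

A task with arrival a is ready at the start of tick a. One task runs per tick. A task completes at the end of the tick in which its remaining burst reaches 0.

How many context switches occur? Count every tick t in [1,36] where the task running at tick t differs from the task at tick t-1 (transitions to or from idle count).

t=0: L0/L1/L2 = A/-/- → run A
t=1: L0/L1/L2 = ACH/-/- → run A
t=2: L0/L1/L2 = ACHB/-/- → run A
t=3: L0/L1/L2 = CHBD/-/- → run C
t=4: L0/L1/L2 = CHBD/-/- → run C
t=5: L0/L1/L2 = CHBDG/-/- → run C
t=6: L0/L1/L2 = HBDGEF/C/- → run H
t=7: L0/L1/L2 = HBDGEF/C/- → run H
t=8: L0/L1/L2 = HBDGEF/C/- → run H
t=9: L0/L1/L2 = BDGEF/CH/- → run B
t=10: L0/L1/L2 = BDGEF/CH/- → run B
t=11: L0/L1/L2 = BDGEF/CH/- → run B
t=12: L0/L1/L2 = DGEF/CHB/- → run D
t=13: L0/L1/L2 = DGEF/CHB/- → run D
t=14: L0/L1/L2 = DGEF/CHB/- → run D
t=15: L0/L1/L2 = GEF/CHB/- → run G
t=16: L0/L1/L2 = GEF/CHB/- → run G
t=17: L0/L1/L2 = EF/CHB/- → run E
t=18: L0/L1/L2 = EF/CHB/- → run E
t=19: L0/L1/L2 = EF/CHB/- → run E
t=20: L0/L1/L2 = F/CHB/- → run F
t=21: L0/L1/L2 = F/CHB/- → run F
t=22: L0/L1/L2 = F/CHB/- → run F
t=23: L0/L1/L2 = -/CHBF/- → run C
t=24: L0/L1/L2 = -/CHBF/- → run C
t=25: L0/L1/L2 = -/HBF/- → run H
t=26: L0/L1/L2 = -/BF/- → run B
t=27: L0/L1/L2 = -/F/- → run F
t=28: L0/L1/L2 = -/F/- → run F
t=29: L0/L1/L2 = -/F/- → run F
t=30: L0/L1/L2 = -/F/- → run F
t=31: (idle)
t=32: (idle)
t=33: (idle)
t=34: (idle)
t=35: (idle)
t=36: (idle)

context switches = 12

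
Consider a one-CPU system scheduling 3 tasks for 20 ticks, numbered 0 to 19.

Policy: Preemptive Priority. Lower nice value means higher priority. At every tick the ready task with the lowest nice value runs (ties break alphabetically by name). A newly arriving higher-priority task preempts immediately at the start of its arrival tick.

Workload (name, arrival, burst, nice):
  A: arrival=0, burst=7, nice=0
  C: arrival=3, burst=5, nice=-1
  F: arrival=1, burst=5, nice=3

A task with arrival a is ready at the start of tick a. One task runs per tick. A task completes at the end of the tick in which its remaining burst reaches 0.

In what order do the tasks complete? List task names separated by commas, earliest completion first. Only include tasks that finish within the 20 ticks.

completion order = C, A, F

t=0: ready={A} → run A
t=1: ready={A,F} → run A
t=2: ready={A,F} → run A
t=3: ready={A,C,F} → run C
t=4: ready={A,C,F} → run C
t=5: ready={A,C,F} → run C
t=6: ready={A,C,F} → run C
t=7: ready={A,C,F} → run C
t=8: ready={A,F} → run A
t=9: ready={A,F} → run A
t=10: ready={A,F} → run A
t=11: ready={A,F} → run A
t=12: ready={F} → run F
t=13: ready={F} → run F
t=14: ready={F} → run F
t=15: ready={F} → run F
t=16: ready={F} → run F
t=17: (idle)
t=18: (idle)
t=19: (idle)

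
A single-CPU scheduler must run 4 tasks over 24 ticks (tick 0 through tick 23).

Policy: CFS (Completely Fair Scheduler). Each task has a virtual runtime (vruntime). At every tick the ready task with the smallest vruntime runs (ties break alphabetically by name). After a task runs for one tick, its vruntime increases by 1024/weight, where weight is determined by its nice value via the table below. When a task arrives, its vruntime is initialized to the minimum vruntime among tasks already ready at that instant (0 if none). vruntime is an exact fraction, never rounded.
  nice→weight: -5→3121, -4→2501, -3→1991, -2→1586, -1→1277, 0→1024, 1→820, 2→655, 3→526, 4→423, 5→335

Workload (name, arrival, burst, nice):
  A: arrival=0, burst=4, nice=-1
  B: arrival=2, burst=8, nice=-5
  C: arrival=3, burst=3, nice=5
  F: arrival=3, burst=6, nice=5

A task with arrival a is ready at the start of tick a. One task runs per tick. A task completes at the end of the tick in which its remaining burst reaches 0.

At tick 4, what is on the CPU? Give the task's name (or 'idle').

running at tick 4 = C

t=0: vr[A=0] → run A
t=1: vr[A=1024/1277] → run A
t=2: vr[A=2048/1277 B=2048/1277] → run A
t=3: vr[A=3072/1277 B=2048/1277 C=2048/1277 F=2048/1277] → run B
t=4: vr[A=3072/1277 B=7699456/3985517 C=2048/1277 F=2048/1277] → run C
t=5: vr[A=3072/1277 B=7699456/3985517 C=1993728/427795 F=2048/1277] → run F
t=6: vr[A=3072/1277 B=7699456/3985517 C=1993728/427795 F=1993728/427795] → run B
t=7: vr[A=3072/1277 B=9007104/3985517 C=1993728/427795 F=1993728/427795] → run B
t=8: vr[A=3072/1277 B=10314752/3985517 C=1993728/427795 F=1993728/427795] → run A
t=9: vr[B=10314752/3985517 C=1993728/427795 F=1993728/427795] → run B
t=10: vr[B=11622400/3985517 C=1993728/427795 F=1993728/427795] → run B
t=11: vr[B=12930048/3985517 C=1993728/427795 F=1993728/427795] → run B
t=12: vr[B=14237696/3985517 C=1993728/427795 F=1993728/427795] → run B
t=13: vr[B=15545344/3985517 C=1993728/427795 F=1993728/427795] → run B
t=14: vr[C=1993728/427795 F=1993728/427795] → run C
t=15: vr[C=3301376/427795 F=1993728/427795] → run F
t=16: vr[C=3301376/427795 F=3301376/427795] → run C
t=17: vr[F=3301376/427795] → run F
t=18: vr[F=4609024/427795] → run F
t=19: vr[F=5916672/427795] → run F
t=20: vr[F=1444864/85559] → run F
t=21: (idle)
t=22: (idle)
t=23: (idle)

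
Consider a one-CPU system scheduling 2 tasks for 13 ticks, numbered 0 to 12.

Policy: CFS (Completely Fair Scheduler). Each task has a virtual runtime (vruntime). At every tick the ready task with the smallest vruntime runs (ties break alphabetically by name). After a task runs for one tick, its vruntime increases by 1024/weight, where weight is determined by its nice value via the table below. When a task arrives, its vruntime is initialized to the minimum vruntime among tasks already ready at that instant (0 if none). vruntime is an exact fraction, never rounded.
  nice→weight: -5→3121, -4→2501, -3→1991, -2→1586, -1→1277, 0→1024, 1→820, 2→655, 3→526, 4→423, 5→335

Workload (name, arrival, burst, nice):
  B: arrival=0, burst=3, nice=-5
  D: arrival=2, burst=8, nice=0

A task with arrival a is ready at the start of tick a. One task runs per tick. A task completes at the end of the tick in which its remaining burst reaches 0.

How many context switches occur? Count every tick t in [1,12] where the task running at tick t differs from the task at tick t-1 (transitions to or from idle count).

context switches = 2

t=0: vr[B=0] → run B
t=1: vr[B=1024/3121] → run B
t=2: vr[B=2048/3121 D=2048/3121] → run B
t=3: vr[D=2048/3121] → run D
t=4: vr[D=5169/3121] → run D
t=5: vr[D=8290/3121] → run D
t=6: vr[D=11411/3121] → run D
t=7: vr[D=14532/3121] → run D
t=8: vr[D=17653/3121] → run D
t=9: vr[D=20774/3121] → run D
t=10: vr[D=23895/3121] → run D
t=11: (idle)
t=12: (idle)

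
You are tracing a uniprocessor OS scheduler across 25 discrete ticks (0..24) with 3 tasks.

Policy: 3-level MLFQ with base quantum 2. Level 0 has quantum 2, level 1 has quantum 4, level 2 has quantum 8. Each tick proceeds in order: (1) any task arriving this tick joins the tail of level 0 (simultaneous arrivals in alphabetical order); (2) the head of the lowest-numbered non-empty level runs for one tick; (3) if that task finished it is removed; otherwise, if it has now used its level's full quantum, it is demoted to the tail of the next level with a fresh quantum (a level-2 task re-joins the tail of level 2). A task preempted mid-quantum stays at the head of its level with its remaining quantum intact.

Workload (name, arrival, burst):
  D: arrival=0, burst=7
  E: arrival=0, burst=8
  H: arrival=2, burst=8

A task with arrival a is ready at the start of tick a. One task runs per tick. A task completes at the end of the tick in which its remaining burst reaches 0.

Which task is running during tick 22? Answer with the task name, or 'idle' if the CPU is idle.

t=0: L0/L1/L2 = DE/-/- → run D
t=1: L0/L1/L2 = DE/-/- → run D
t=2: L0/L1/L2 = EH/D/- → run E
t=3: L0/L1/L2 = EH/D/- → run E
t=4: L0/L1/L2 = H/DE/- → run H
t=5: L0/L1/L2 = H/DE/- → run H
t=6: L0/L1/L2 = -/DEH/- → run D
t=7: L0/L1/L2 = -/DEH/- → run D
t=8: L0/L1/L2 = -/DEH/- → run D
t=9: L0/L1/L2 = -/DEH/- → run D
t=10: L0/L1/L2 = -/EH/D → run E
t=11: L0/L1/L2 = -/EH/D → run E
t=12: L0/L1/L2 = -/EH/D → run E
t=13: L0/L1/L2 = -/EH/D → run E
t=14: L0/L1/L2 = -/H/DE → run H
t=15: L0/L1/L2 = -/H/DE → run H
t=16: L0/L1/L2 = -/H/DE → run H
t=17: L0/L1/L2 = -/H/DE → run H
t=18: L0/L1/L2 = -/-/DEH → run D
t=19: L0/L1/L2 = -/-/EH → run E
t=20: L0/L1/L2 = -/-/EH → run E
t=21: L0/L1/L2 = -/-/H → run H
t=22: L0/L1/L2 = -/-/H → run H
t=23: (idle)
t=24: (idle)

running at tick 22 = H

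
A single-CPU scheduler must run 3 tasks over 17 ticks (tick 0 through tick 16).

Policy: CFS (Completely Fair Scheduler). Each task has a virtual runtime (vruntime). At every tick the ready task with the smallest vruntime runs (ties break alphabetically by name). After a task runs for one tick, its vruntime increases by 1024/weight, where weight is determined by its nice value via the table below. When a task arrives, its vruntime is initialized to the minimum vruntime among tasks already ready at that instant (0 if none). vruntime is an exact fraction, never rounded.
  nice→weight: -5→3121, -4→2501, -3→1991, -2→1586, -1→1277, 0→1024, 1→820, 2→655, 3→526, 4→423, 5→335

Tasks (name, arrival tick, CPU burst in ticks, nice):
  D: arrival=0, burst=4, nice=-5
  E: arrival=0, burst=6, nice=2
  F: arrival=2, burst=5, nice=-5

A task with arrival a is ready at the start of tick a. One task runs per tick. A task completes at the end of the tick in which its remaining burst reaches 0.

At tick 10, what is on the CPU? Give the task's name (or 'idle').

t=0: vr[D=0 E=0] → run D
t=1: vr[D=1024/3121 E=0] → run E
t=2: vr[D=1024/3121 E=1024/655 F=1024/3121] → run D
t=3: vr[D=2048/3121 E=1024/655 F=1024/3121] → run F
t=4: vr[D=2048/3121 E=1024/655 F=2048/3121] → run D
t=5: vr[D=3072/3121 E=1024/655 F=2048/3121] → run F
t=6: vr[D=3072/3121 E=1024/655 F=3072/3121] → run D
t=7: vr[E=1024/655 F=3072/3121] → run F
t=8: vr[E=1024/655 F=4096/3121] → run F
t=9: vr[E=1024/655 F=5120/3121] → run E
t=10: vr[E=2048/655 F=5120/3121] → run F
t=11: vr[E=2048/655] → run E
t=12: vr[E=3072/655] → run E
t=13: vr[E=4096/655] → run E
t=14: vr[E=1024/131] → run E
t=15: (idle)
t=16: (idle)

running at tick 10 = F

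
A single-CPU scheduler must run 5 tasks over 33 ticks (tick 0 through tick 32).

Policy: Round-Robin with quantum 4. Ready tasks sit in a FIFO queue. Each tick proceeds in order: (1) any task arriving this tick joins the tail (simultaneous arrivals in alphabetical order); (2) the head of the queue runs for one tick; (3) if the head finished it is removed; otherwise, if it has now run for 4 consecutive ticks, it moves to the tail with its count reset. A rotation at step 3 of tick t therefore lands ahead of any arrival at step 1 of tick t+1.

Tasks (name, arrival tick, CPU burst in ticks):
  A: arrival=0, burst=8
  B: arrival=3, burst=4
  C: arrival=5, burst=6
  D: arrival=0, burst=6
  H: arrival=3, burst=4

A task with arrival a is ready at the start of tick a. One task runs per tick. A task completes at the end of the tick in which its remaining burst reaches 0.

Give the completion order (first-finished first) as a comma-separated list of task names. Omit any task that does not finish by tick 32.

completion order = B, H, A, D, C

t=0: queue=[A,D] q_used=0 → run A
t=1: queue=[A,D] q_used=1 → run A
t=2: queue=[A,D] q_used=2 → run A
t=3: queue=[A,D,B,H] q_used=3 → run A
t=4: queue=[D,B,H,A] q_used=0 → run D
t=5: queue=[D,B,H,A,C] q_used=1 → run D
t=6: queue=[D,B,H,A,C] q_used=2 → run D
t=7: queue=[D,B,H,A,C] q_used=3 → run D
t=8: queue=[B,H,A,C,D] q_used=0 → run B
t=9: queue=[B,H,A,C,D] q_used=1 → run B
t=10: queue=[B,H,A,C,D] q_used=2 → run B
t=11: queue=[B,H,A,C,D] q_used=3 → run B
t=12: queue=[H,A,C,D] q_used=0 → run H
t=13: queue=[H,A,C,D] q_used=1 → run H
t=14: queue=[H,A,C,D] q_used=2 → run H
t=15: queue=[H,A,C,D] q_used=3 → run H
t=16: queue=[A,C,D] q_used=0 → run A
t=17: queue=[A,C,D] q_used=1 → run A
t=18: queue=[A,C,D] q_used=2 → run A
t=19: queue=[A,C,D] q_used=3 → run A
t=20: queue=[C,D] q_used=0 → run C
t=21: queue=[C,D] q_used=1 → run C
t=22: queue=[C,D] q_used=2 → run C
t=23: queue=[C,D] q_used=3 → run C
t=24: queue=[D,C] q_used=0 → run D
t=25: queue=[D,C] q_used=1 → run D
t=26: queue=[C] q_used=0 → run C
t=27: queue=[C] q_used=1 → run C
t=28: (idle)
t=29: (idle)
t=30: (idle)
t=31: (idle)
t=32: (idle)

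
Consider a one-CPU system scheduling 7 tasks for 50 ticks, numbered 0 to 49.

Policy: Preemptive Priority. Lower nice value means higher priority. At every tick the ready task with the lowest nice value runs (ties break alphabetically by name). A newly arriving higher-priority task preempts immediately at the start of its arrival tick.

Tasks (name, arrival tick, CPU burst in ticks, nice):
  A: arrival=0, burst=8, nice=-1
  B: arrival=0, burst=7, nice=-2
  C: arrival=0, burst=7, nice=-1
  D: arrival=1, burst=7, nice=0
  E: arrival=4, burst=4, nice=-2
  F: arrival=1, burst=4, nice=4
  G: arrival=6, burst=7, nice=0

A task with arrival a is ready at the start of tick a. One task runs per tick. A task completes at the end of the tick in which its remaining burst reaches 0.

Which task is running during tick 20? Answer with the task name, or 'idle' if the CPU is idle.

running at tick 20 = C

t=0: ready={A,B,C} → run B
t=1: ready={A,B,C,D,F} → run B
t=2: ready={A,B,C,D,F} → run B
t=3: ready={A,B,C,D,F} → run B
t=4: ready={A,B,C,D,E,F} → run B
t=5: ready={A,B,C,D,E,F} → run B
t=6: ready={A,B,C,D,E,F,G} → run B
t=7: ready={A,C,D,E,F,G} → run E
t=8: ready={A,C,D,E,F,G} → run E
t=9: ready={A,C,D,E,F,G} → run E
t=10: ready={A,C,D,E,F,G} → run E
t=11: ready={A,C,D,F,G} → run A
t=12: ready={A,C,D,F,G} → run A
t=13: ready={A,C,D,F,G} → run A
t=14: ready={A,C,D,F,G} → run A
t=15: ready={A,C,D,F,G} → run A
t=16: ready={A,C,D,F,G} → run A
t=17: ready={A,C,D,F,G} → run A
t=18: ready={A,C,D,F,G} → run A
t=19: ready={C,D,F,G} → run C
t=20: ready={C,D,F,G} → run C
t=21: ready={C,D,F,G} → run C
t=22: ready={C,D,F,G} → run C
t=23: ready={C,D,F,G} → run C
t=24: ready={C,D,F,G} → run C
t=25: ready={C,D,F,G} → run C
t=26: ready={D,F,G} → run D
t=27: ready={D,F,G} → run D
t=28: ready={D,F,G} → run D
t=29: ready={D,F,G} → run D
t=30: ready={D,F,G} → run D
t=31: ready={D,F,G} → run D
t=32: ready={D,F,G} → run D
t=33: ready={F,G} → run G
t=34: ready={F,G} → run G
t=35: ready={F,G} → run G
t=36: ready={F,G} → run G
t=37: ready={F,G} → run G
t=38: ready={F,G} → run G
t=39: ready={F,G} → run G
t=40: ready={F} → run F
t=41: ready={F} → run F
t=42: ready={F} → run F
t=43: ready={F} → run F
t=44: (idle)
t=45: (idle)
t=46: (idle)
t=47: (idle)
t=48: (idle)
t=49: (idle)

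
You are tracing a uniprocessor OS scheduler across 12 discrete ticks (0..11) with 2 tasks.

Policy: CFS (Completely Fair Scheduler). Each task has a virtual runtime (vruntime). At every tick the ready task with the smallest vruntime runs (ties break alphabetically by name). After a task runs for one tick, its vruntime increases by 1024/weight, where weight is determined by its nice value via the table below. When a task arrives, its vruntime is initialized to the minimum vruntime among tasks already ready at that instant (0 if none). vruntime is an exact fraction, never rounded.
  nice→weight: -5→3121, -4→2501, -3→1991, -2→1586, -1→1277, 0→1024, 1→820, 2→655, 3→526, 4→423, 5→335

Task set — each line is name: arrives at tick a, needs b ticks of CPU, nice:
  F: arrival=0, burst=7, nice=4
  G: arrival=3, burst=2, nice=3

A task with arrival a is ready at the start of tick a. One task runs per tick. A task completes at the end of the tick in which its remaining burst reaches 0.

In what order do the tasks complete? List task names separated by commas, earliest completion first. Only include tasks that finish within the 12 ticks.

t=0: vr[F=0] → run F
t=1: vr[F=1024/423] → run F
t=2: vr[F=2048/423] → run F
t=3: vr[F=1024/141 G=1024/141] → run F
t=4: vr[F=4096/423 G=1024/141] → run G
t=5: vr[F=4096/423 G=341504/37083] → run G
t=6: vr[F=4096/423] → run F
t=7: vr[F=5120/423] → run F
t=8: vr[F=2048/141] → run F
t=9: (idle)
t=10: (idle)
t=11: (idle)

completion order = G, F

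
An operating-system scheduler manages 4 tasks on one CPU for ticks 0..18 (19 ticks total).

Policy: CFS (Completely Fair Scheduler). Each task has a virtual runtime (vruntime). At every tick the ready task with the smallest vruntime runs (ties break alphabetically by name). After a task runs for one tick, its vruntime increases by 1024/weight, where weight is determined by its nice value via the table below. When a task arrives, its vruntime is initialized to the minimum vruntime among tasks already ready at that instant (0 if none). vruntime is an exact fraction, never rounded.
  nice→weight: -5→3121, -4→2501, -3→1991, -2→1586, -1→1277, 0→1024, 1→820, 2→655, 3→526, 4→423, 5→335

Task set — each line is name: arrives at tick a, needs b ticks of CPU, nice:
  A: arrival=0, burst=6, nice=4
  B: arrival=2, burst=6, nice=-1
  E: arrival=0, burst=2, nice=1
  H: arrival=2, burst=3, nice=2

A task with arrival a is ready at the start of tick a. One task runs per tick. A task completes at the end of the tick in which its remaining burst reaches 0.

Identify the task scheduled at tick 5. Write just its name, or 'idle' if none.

t=0: vr[A=0 E=0] → run A
t=1: vr[A=1024/423 E=0] → run E
t=2: vr[A=1024/423 B=256/205 E=256/205 H=256/205] → run B
t=3: vr[A=1024/423 B=536832/261785 E=256/205 H=256/205] → run E
t=4: vr[A=1024/423 B=536832/261785 H=256/205] → run H
t=5: vr[A=1024/423 B=536832/261785 H=15104/5371] → run B
t=6: vr[A=1024/423 B=746752/261785 H=15104/5371] → run A
t=7: vr[A=2048/423 B=746752/261785 H=15104/5371] → run H
t=8: vr[A=2048/423 B=746752/261785 H=117504/26855] → run B
t=9: vr[A=2048/423 B=956672/261785 H=117504/26855] → run B
t=10: vr[A=2048/423 B=1166592/261785 H=117504/26855] → run H
t=11: vr[A=2048/423 B=1166592/261785] → run B
t=12: vr[A=2048/423 B=1376512/261785] → run A
t=13: vr[A=1024/141 B=1376512/261785] → run B
t=14: vr[A=1024/141] → run A
t=15: vr[A=4096/423] → run A
t=16: vr[A=5120/423] → run A
t=17: (idle)
t=18: (idle)

running at tick 5 = B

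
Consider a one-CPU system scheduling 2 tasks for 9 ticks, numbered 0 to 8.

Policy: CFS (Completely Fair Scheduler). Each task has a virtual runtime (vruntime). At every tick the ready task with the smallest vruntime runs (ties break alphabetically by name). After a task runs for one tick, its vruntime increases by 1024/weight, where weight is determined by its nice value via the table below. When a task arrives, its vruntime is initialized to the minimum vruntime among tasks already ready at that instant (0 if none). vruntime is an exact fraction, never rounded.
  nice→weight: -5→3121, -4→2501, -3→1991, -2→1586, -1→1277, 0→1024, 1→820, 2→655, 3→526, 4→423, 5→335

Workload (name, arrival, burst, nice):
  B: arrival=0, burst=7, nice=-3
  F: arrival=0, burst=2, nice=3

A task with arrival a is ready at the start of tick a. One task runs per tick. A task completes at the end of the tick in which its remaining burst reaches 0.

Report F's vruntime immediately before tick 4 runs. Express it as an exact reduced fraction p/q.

t=0: vr[B=0 F=0] → run B
t=1: vr[B=1024/1991 F=0] → run F
t=2: vr[B=1024/1991 F=512/263] → run B
t=3: vr[B=2048/1991 F=512/263] → run B
t=4: vr[B=3072/1991 F=512/263] → run B
t=5: vr[B=4096/1991 F=512/263] → run F
t=6: vr[B=4096/1991] → run B
t=7: vr[B=5120/1991] → run B
t=8: vr[B=6144/1991] → run B

vruntime(F, start of tick 4) = 512/263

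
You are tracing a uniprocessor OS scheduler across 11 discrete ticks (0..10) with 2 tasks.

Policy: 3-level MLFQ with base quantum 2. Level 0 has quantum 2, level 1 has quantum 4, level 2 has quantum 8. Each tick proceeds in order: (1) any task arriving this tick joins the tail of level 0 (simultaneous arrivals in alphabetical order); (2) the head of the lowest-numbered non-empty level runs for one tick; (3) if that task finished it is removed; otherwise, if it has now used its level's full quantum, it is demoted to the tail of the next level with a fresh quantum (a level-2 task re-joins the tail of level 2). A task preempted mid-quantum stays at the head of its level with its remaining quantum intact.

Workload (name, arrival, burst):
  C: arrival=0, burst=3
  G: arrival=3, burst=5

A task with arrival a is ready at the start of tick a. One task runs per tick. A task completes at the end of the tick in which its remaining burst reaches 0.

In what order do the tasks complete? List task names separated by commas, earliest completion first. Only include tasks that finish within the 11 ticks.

t=0: L0/L1/L2 = C/-/- → run C
t=1: L0/L1/L2 = C/-/- → run C
t=2: L0/L1/L2 = -/C/- → run C
t=3: L0/L1/L2 = G/-/- → run G
t=4: L0/L1/L2 = G/-/- → run G
t=5: L0/L1/L2 = -/G/- → run G
t=6: L0/L1/L2 = -/G/- → run G
t=7: L0/L1/L2 = -/G/- → run G
t=8: (idle)
t=9: (idle)
t=10: (idle)

completion order = C, G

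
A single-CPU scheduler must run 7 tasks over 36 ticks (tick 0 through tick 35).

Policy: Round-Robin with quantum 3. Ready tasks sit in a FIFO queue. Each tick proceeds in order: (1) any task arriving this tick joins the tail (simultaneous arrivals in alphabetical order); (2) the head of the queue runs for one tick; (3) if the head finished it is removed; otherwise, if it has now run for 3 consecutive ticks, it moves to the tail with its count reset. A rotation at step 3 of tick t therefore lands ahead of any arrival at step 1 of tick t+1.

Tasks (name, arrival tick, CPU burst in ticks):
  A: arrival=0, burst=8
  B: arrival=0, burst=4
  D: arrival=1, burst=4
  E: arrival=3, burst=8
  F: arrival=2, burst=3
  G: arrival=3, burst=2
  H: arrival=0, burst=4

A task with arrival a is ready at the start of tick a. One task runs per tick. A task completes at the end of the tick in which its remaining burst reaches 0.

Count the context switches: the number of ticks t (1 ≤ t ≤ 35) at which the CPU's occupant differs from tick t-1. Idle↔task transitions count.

context switches = 13

t=0: queue=[A,B,H] q_used=0 → run A
t=1: queue=[A,B,H,D] q_used=1 → run A
t=2: queue=[A,B,H,D,F] q_used=2 → run A
t=3: queue=[B,H,D,F,A,E,G] q_used=0 → run B
t=4: queue=[B,H,D,F,A,E,G] q_used=1 → run B
t=5: queue=[B,H,D,F,A,E,G] q_used=2 → run B
t=6: queue=[H,D,F,A,E,G,B] q_used=0 → run H
t=7: queue=[H,D,F,A,E,G,B] q_used=1 → run H
t=8: queue=[H,D,F,A,E,G,B] q_used=2 → run H
t=9: queue=[D,F,A,E,G,B,H] q_used=0 → run D
t=10: queue=[D,F,A,E,G,B,H] q_used=1 → run D
t=11: queue=[D,F,A,E,G,B,H] q_used=2 → run D
t=12: queue=[F,A,E,G,B,H,D] q_used=0 → run F
t=13: queue=[F,A,E,G,B,H,D] q_used=1 → run F
t=14: queue=[F,A,E,G,B,H,D] q_used=2 → run F
t=15: queue=[A,E,G,B,H,D] q_used=0 → run A
t=16: queue=[A,E,G,B,H,D] q_used=1 → run A
t=17: queue=[A,E,G,B,H,D] q_used=2 → run A
t=18: queue=[E,G,B,H,D,A] q_used=0 → run E
t=19: queue=[E,G,B,H,D,A] q_used=1 → run E
t=20: queue=[E,G,B,H,D,A] q_used=2 → run E
t=21: queue=[G,B,H,D,A,E] q_used=0 → run G
t=22: queue=[G,B,H,D,A,E] q_used=1 → run G
t=23: queue=[B,H,D,A,E] q_used=0 → run B
t=24: queue=[H,D,A,E] q_used=0 → run H
t=25: queue=[D,A,E] q_used=0 → run D
t=26: queue=[A,E] q_used=0 → run A
t=27: queue=[A,E] q_used=1 → run A
t=28: queue=[E] q_used=0 → run E
t=29: queue=[E] q_used=1 → run E
t=30: queue=[E] q_used=2 → run E
t=31: queue=[E] q_used=0 → run E
t=32: queue=[E] q_used=1 → run E
t=33: (idle)
t=34: (idle)
t=35: (idle)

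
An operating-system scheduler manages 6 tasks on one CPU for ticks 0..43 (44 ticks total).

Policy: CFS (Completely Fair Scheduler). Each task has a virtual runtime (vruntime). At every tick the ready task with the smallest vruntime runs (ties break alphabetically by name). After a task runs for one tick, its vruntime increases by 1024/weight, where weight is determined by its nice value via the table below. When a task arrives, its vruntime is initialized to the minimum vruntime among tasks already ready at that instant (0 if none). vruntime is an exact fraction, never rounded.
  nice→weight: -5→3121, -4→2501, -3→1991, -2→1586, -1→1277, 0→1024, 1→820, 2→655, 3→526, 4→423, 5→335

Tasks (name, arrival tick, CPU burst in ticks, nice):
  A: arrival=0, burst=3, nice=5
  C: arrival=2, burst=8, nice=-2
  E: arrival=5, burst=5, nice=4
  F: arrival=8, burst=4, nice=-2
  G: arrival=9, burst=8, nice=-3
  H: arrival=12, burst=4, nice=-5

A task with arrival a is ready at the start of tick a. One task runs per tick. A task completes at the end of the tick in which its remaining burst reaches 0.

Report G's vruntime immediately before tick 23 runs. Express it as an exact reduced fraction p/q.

t=0: vr[A=0] → run A
t=1: vr[A=1024/335] → run A
t=2: vr[A=2048/335 C=2048/335] → run A
t=3: vr[C=2048/335] → run C
t=4: vr[C=1795584/265655] → run C
t=5: vr[C=1967104/265655 E=1967104/265655] → run C
t=6: vr[C=2138624/265655 E=1967104/265655] → run E
t=7: vr[C=2138624/265655 E=1104115712/112372065] → run C
t=8: vr[C=2310144/265655 E=1104115712/112372065 F=2310144/265655] → run C
t=9: vr[C=2481664/265655 E=1104115712/112372065 F=2310144/265655 G=2310144/265655] → run F
t=10: vr[C=2481664/265655 E=1104115712/112372065 F=2481664/265655 G=2310144/265655] → run G
t=11: vr[C=2481664/265655 E=1104115712/112372065 F=2481664/265655 G=4871527424/528919105] → run G
t=12: vr[C=2481664/265655 E=1104115712/112372065 F=2481664/265655 G=5143558144/528919105 H=2481664/265655] → run C
t=13: vr[C=2653184/265655 E=1104115712/112372065 F=2481664/265655 G=5143558144/528919105 H=2481664/265655] → run F
t=14: vr[C=2653184/265655 E=1104115712/112372065 F=2653184/265655 G=5143558144/528919105 H=2481664/265655] → run H
t=15: vr[C=2653184/265655 E=1104115712/112372065 F=2653184/265655 G=5143558144/528919105 H=8017304064/829109255] → run H
t=16: vr[C=2653184/265655 E=1104115712/112372065 F=2653184/265655 G=5143558144/528919105 H=8289334784/829109255] → run G
t=17: vr[C=2653184/265655 E=1104115712/112372065 F=2653184/265655 G=5415588864/528919105 H=8289334784/829109255] → run E
t=18: vr[C=2653184/265655 E=1376146432/112372065 F=2653184/265655 G=5415588864/528919105 H=8289334784/829109255] → run C
t=19: vr[C=2824704/265655 E=1376146432/112372065 F=2653184/265655 G=5415588864/528919105 H=8289334784/829109255] → run F
t=20: vr[C=2824704/265655 E=1376146432/112372065 F=2824704/265655 G=5415588864/528919105 H=8289334784/829109255] → run H
t=21: vr[C=2824704/265655 E=1376146432/112372065 F=2824704/265655 G=5415588864/528919105 H=8561365504/829109255] → run G
t=22: vr[C=2824704/265655 E=1376146432/112372065 F=2824704/265655 G=5687619584/528919105 H=8561365504/829109255] → run H
t=23: vr[C=2824704/265655 E=1376146432/112372065 F=2824704/265655 G=5687619584/528919105] → run C
t=24: vr[E=1376146432/112372065 F=2824704/265655 G=5687619584/528919105] → run F
t=25: vr[E=1376146432/112372065 G=5687619584/528919105] → run G
t=26: vr[E=1376146432/112372065 G=5959650304/528919105] → run G
t=27: vr[E=1376146432/112372065 G=6231681024/528919105] → run G
t=28: vr[E=1376146432/112372065 G=6503711744/528919105] → run E
t=29: vr[E=549392384/37457355 G=6503711744/528919105] → run G
t=30: vr[E=549392384/37457355] → run E
t=31: vr[E=1920207872/112372065] → run E
t=32: (idle)
t=33: (idle)
t=34: (idle)
t=35: (idle)
t=36: (idle)
t=37: (idle)
t=38: (idle)
t=39: (idle)
t=40: (idle)
t=41: (idle)
t=42: (idle)
t=43: (idle)

vruntime(G, start of tick 23) = 5687619584/528919105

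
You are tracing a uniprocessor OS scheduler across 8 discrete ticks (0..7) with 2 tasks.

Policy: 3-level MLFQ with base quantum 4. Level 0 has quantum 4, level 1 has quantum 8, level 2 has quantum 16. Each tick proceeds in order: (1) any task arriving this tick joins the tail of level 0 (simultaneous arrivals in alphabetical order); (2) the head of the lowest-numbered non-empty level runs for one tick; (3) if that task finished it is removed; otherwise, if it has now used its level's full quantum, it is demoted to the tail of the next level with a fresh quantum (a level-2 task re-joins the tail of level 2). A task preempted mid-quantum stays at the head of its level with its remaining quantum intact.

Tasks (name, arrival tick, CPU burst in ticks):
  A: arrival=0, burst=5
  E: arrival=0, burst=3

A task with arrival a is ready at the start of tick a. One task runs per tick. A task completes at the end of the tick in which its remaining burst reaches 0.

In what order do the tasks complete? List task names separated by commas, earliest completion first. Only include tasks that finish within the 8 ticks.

completion order = E, A

t=0: L0/L1/L2 = AE/-/- → run A
t=1: L0/L1/L2 = AE/-/- → run A
t=2: L0/L1/L2 = AE/-/- → run A
t=3: L0/L1/L2 = AE/-/- → run A
t=4: L0/L1/L2 = E/A/- → run E
t=5: L0/L1/L2 = E/A/- → run E
t=6: L0/L1/L2 = E/A/- → run E
t=7: L0/L1/L2 = -/A/- → run A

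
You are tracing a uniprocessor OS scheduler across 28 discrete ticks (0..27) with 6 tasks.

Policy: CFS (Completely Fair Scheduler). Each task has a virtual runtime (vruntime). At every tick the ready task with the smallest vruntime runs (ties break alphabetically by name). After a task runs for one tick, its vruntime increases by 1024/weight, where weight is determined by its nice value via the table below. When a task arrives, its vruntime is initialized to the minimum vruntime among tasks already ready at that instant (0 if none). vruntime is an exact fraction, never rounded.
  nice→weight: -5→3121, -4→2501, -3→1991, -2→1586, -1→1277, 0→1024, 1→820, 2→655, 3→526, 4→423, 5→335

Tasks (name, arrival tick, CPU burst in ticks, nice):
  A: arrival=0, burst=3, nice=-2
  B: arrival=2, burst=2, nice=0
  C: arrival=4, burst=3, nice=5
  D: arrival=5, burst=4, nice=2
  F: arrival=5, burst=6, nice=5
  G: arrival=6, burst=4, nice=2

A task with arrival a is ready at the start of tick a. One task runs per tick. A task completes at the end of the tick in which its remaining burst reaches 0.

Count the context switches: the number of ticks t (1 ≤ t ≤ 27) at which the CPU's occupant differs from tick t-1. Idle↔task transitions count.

context switches = 16

t=0: vr[A=0] → run A
t=1: vr[A=512/793] → run A
t=2: vr[A=1024/793 B=1024/793] → run A
t=3: vr[B=1024/793] → run B
t=4: vr[B=1817/793 C=1817/793] → run B
t=5: vr[C=1817/793 D=1817/793 F=1817/793] → run C
t=6: vr[C=1420727/265655 D=1817/793 F=1817/793 G=1817/793] → run D
t=7: vr[C=1420727/265655 D=2002167/519415 F=1817/793 G=1817/793] → run F
t=8: vr[C=1420727/265655 D=2002167/519415 F=1420727/265655 G=1817/793] → run G
t=9: vr[C=1420727/265655 D=2002167/519415 F=1420727/265655 G=2002167/519415] → run D
t=10: vr[C=1420727/265655 D=2814199/519415 F=1420727/265655 G=2002167/519415] → run G
t=11: vr[C=1420727/265655 D=2814199/519415 F=1420727/265655 G=2814199/519415] → run C
t=12: vr[C=2232759/265655 D=2814199/519415 F=1420727/265655 G=2814199/519415] → run F
t=13: vr[C=2232759/265655 D=2814199/519415 F=2232759/265655 G=2814199/519415] → run D
t=14: vr[C=2232759/265655 D=3626231/519415 F=2232759/265655 G=2814199/519415] → run G
t=15: vr[C=2232759/265655 D=3626231/519415 F=2232759/265655 G=3626231/519415] → run D
t=16: vr[C=2232759/265655 F=2232759/265655 G=3626231/519415] → run G
t=17: vr[C=2232759/265655 F=2232759/265655] → run C
t=18: vr[F=2232759/265655] → run F
t=19: vr[F=3044791/265655] → run F
t=20: vr[F=3856823/265655] → run F
t=21: vr[F=933771/53131] → run F
t=22: (idle)
t=23: (idle)
t=24: (idle)
t=25: (idle)
t=26: (idle)
t=27: (idle)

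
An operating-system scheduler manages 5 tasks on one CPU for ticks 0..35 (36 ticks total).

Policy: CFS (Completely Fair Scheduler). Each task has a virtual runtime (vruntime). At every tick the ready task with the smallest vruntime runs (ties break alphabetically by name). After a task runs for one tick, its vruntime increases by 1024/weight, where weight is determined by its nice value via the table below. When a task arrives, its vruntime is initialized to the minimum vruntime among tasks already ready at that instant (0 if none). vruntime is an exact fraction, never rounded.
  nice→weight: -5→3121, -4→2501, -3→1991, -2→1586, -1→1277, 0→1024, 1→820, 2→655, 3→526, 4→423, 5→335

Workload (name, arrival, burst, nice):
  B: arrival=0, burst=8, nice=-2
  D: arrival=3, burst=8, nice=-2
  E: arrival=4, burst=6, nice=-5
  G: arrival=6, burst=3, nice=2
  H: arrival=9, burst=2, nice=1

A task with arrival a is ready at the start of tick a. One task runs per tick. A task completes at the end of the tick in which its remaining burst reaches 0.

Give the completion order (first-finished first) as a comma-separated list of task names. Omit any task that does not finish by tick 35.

t=0: vr[B=0] → run B
t=1: vr[B=512/793] → run B
t=2: vr[B=1024/793] → run B
t=3: vr[B=1536/793 D=1536/793] → run B
t=4: vr[B=2048/793 D=1536/793 E=1536/793] → run D
t=5: vr[B=2048/793 D=2048/793 E=1536/793] → run E
t=6: vr[B=2048/793 D=2048/793 E=5605888/2474953 G=5605888/2474953] → run E
t=7: vr[B=2048/793 D=2048/793 E=6417920/2474953 G=5605888/2474953] → run G
t=8: vr[B=2048/793 D=2048/793 E=6417920/2474953 G=6206208512/1621094215] → run B
t=9: vr[B=2560/793 D=2048/793 E=6417920/2474953 G=6206208512/1621094215 H=2048/793] → run D
t=10: vr[B=2560/793 D=2560/793 E=6417920/2474953 G=6206208512/1621094215 H=2048/793] → run H
t=11: vr[B=2560/793 D=2560/793 E=6417920/2474953 G=6206208512/1621094215 H=622848/162565] → run E
t=12: vr[B=2560/793 D=2560/793 E=7229952/2474953 G=6206208512/1621094215 H=622848/162565] → run E
t=13: vr[B=2560/793 D=2560/793 E=8041984/2474953 G=6206208512/1621094215 H=622848/162565] → run B
t=14: vr[B=3072/793 D=2560/793 E=8041984/2474953 G=6206208512/1621094215 H=622848/162565] → run D
t=15: vr[B=3072/793 D=3072/793 E=8041984/2474953 G=6206208512/1621094215 H=622848/162565] → run E
t=16: vr[B=3072/793 D=3072/793 E=8854016/2474953 G=6206208512/1621094215 H=622848/162565] → run E
t=17: vr[B=3072/793 D=3072/793 G=6206208512/1621094215 H=622848/162565] → run G
t=18: vr[B=3072/793 D=3072/793 G=8740560384/1621094215 H=622848/162565] → run H
t=19: vr[B=3072/793 D=3072/793 G=8740560384/1621094215] → run B
t=20: vr[B=3584/793 D=3072/793 G=8740560384/1621094215] → run D
t=21: vr[B=3584/793 D=3584/793 G=8740560384/1621094215] → run B
t=22: vr[D=3584/793 G=8740560384/1621094215] → run D
t=23: vr[D=4096/793 G=8740560384/1621094215] → run D
t=24: vr[D=4608/793 G=8740560384/1621094215] → run G
t=25: vr[D=4608/793] → run D
t=26: vr[D=5120/793] → run D
t=27: (idle)
t=28: (idle)
t=29: (idle)
t=30: (idle)
t=31: (idle)
t=32: (idle)
t=33: (idle)
t=34: (idle)
t=35: (idle)

completion order = E, H, B, G, D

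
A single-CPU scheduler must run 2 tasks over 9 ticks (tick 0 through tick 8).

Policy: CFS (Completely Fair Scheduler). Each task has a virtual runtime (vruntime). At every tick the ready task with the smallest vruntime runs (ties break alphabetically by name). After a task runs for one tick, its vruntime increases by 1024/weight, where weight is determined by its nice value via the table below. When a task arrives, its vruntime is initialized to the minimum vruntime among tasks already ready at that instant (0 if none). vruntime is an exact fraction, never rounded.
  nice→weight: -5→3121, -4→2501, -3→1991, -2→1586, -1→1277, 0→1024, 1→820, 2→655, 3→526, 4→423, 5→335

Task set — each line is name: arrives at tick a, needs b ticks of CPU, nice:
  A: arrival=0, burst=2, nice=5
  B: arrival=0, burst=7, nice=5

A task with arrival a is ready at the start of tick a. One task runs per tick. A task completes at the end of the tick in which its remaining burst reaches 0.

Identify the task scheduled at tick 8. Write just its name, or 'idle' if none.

running at tick 8 = B

t=0: vr[A=0 B=0] → run A
t=1: vr[A=1024/335 B=0] → run B
t=2: vr[A=1024/335 B=1024/335] → run A
t=3: vr[B=1024/335] → run B
t=4: vr[B=2048/335] → run B
t=5: vr[B=3072/335] → run B
t=6: vr[B=4096/335] → run B
t=7: vr[B=1024/67] → run B
t=8: vr[B=6144/335] → run B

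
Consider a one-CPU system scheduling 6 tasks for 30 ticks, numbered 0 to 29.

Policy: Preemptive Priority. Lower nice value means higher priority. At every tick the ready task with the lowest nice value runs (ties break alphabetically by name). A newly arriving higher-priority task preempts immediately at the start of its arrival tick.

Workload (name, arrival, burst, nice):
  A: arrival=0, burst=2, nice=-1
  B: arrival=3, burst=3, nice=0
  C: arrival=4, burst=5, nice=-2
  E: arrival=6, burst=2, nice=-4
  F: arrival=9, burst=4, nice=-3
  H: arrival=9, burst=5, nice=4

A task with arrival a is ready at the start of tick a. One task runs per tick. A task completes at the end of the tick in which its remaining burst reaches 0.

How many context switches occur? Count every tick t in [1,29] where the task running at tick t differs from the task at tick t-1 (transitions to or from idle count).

t=0: ready={A} → run A
t=1: ready={A} → run A
t=2: (idle)
t=3: ready={B} → run B
t=4: ready={B,C} → run C
t=5: ready={B,C} → run C
t=6: ready={B,C,E} → run E
t=7: ready={B,C,E} → run E
t=8: ready={B,C} → run C
t=9: ready={B,C,F,H} → run F
t=10: ready={B,C,F,H} → run F
t=11: ready={B,C,F,H} → run F
t=12: ready={B,C,F,H} → run F
t=13: ready={B,C,H} → run C
t=14: ready={B,C,H} → run C
t=15: ready={B,H} → run B
t=16: ready={B,H} → run B
t=17: ready={H} → run H
t=18: ready={H} → run H
t=19: ready={H} → run H
t=20: ready={H} → run H
t=21: ready={H} → run H
t=22: (idle)
t=23: (idle)
t=24: (idle)
t=25: (idle)
t=26: (idle)
t=27: (idle)
t=28: (idle)
t=29: (idle)

context switches = 10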